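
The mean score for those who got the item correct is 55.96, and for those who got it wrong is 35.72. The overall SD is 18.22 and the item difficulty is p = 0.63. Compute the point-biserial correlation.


q = 1 - p = 0.37
rpb = ((M1 - M0) / SD) * sqrt(p * q)
rpb = ((55.96 - 35.72) / 18.22) * sqrt(0.63 * 0.37)
rpb = 0.5363

0.5363


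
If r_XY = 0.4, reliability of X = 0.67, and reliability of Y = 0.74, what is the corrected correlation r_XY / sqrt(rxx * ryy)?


r_corrected = rxy / sqrt(rxx * ryy)
= 0.4 / sqrt(0.67 * 0.74)
= 0.4 / sqrt(0.4958)
= 0.4 / 0.704131
r_corrected = 0.5681

0.5681


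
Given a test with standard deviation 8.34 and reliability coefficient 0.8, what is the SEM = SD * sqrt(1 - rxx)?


SEM = SD * sqrt(1 - rxx)
SEM = 8.34 * sqrt(1 - 0.8)
SEM = 8.34 * sqrt(0.2) = 8.34 * 0.447214
SEM = 3.7298

3.7298


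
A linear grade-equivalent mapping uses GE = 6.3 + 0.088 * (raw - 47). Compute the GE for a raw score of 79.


raw - median = 79 - 47 = 32
slope * diff = 0.088 * 32 = 2.816
GE = 6.3 + 2.816
GE = 9.116

9.116


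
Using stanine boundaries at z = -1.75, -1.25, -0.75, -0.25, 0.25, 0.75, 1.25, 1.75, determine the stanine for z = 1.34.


Stanine boundaries: [-1.75, -1.25, -0.75, -0.25, 0.25, 0.75, 1.25, 1.75]
z = 1.34
Check each boundary:
  z >= -1.75 -> could be stanine 2
  z >= -1.25 -> could be stanine 3
  z >= -0.75 -> could be stanine 4
  z >= -0.25 -> could be stanine 5
  z >= 0.25 -> could be stanine 6
  z >= 0.75 -> could be stanine 7
  z >= 1.25 -> could be stanine 8
  z < 1.75
Highest qualifying boundary gives stanine = 8

8


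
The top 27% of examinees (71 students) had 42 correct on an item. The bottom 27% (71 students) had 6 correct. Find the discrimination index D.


p_upper = 42/71 = 0.5915
p_lower = 6/71 = 0.0845
D = 0.5915 - 0.0845 = 0.507

0.507


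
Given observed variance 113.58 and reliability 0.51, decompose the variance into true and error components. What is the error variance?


var_true = rxx * var_obs = 0.51 * 113.58 = 57.9258
var_error = var_obs - var_true
var_error = 113.58 - 57.9258
var_error = 55.6542

55.6542


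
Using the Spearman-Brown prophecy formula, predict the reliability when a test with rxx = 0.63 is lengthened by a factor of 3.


r_new = (n * rxx) / (1 + (n-1) * rxx)
r_new = (3 * 0.63) / (1 + 2 * 0.63)
r_new = 1.89 / 2.26
r_new = 0.8363

0.8363


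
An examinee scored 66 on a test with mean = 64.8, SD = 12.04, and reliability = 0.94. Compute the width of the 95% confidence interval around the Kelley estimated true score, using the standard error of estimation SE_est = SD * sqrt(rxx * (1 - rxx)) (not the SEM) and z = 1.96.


True score estimate = 0.94*66 + 0.06*64.8 = 65.928
SE_est = SD * sqrt(rxx * (1 - rxx)) = 12.04 * sqrt(0.94 * 0.06) = 12.04 * sqrt(0.0564) = 2.859342
CI = T_est +/- z * SE_est, so width = 2 * z * SE_est = 2 * 1.96 * 2.859342
Width = 11.2086

11.2086


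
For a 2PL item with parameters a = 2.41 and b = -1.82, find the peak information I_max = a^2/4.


For 2PL, max info at theta = b = -1.82
I_max = a^2 / 4 = 2.41^2 / 4
= 5.8081 / 4
I_max = 1.452

1.452


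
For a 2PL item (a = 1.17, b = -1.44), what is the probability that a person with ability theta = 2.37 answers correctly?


a*(theta - b) = 1.17 * (2.37 - -1.44) = 4.4577
exp(-4.4577) = 0.0116
P = 1 / (1 + 0.0116)
P = 0.9885

0.9885


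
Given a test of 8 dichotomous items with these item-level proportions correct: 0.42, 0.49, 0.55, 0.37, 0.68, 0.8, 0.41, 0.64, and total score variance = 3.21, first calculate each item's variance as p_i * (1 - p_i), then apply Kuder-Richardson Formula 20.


For each item, compute p_i * q_i:
  Item 1: 0.42 * 0.58 = 0.2436
  Item 2: 0.49 * 0.51 = 0.2499
  Item 3: 0.55 * 0.45 = 0.2475
  Item 4: 0.37 * 0.63 = 0.2331
  Item 5: 0.68 * 0.32 = 0.2176
  Item 6: 0.8 * 0.2 = 0.16
  Item 7: 0.41 * 0.59 = 0.2419
  Item 8: 0.64 * 0.36 = 0.2304
Sum(p_i * q_i) = 0.2436 + 0.2499 + 0.2475 + 0.2331 + 0.2176 + 0.16 + 0.2419 + 0.2304 = 1.824
KR-20 = (k/(k-1)) * (1 - Sum(p_i*q_i) / Var_total)
= (8/7) * (1 - 1.824/3.21)
= 1.1429 * 0.4318
KR-20 = 0.4935

0.4935


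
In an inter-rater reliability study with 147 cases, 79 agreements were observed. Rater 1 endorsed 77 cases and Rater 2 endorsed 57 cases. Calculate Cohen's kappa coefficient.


P_o = 79/147 = 0.537415
P_e = (77*57 + 70*90) / 21609 = 0.494655
kappa = (P_o - P_e) / (1 - P_e)
kappa = (0.537415 - 0.494655) / (1 - 0.494655)
kappa = 0.0846

0.0846


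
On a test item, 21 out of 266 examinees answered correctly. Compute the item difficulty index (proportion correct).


Item difficulty p = number correct / total examinees
p = 21 / 266
p = 0.0789

0.0789


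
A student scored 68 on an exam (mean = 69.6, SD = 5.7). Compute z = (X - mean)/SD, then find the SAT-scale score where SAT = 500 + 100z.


z = (X - mean) / SD = (68 - 69.6) / 5.7
z = -1.6 / 5.7
z = -0.2807
SAT-scale = SAT = 500 + 100z
Carry z at full precision (z = -1.6 / 5.7) into the conversion:
SAT-scale = 500 + 100 * (-1.6 / 5.7) = 500 + -160 / 5.7
SAT-scale = 500 + -28.0702
SAT-scale = 471.9298

471.9298


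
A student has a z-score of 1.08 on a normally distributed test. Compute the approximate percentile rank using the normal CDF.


CDF(z) = 0.5 * (1 + erf(z/sqrt(2)))
erf(0.7637) = 0.7199
CDF = 0.8599
Percentile rank = 0.8599 * 100 = 85.99

85.99


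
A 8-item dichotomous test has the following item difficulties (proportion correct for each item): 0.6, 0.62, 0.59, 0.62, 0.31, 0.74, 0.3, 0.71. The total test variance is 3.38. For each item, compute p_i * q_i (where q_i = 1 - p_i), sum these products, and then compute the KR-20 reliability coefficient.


For each item, compute p_i * q_i:
  Item 1: 0.6 * 0.4 = 0.24
  Item 2: 0.62 * 0.38 = 0.2356
  Item 3: 0.59 * 0.41 = 0.2419
  Item 4: 0.62 * 0.38 = 0.2356
  Item 5: 0.31 * 0.69 = 0.2139
  Item 6: 0.74 * 0.26 = 0.1924
  Item 7: 0.3 * 0.7 = 0.21
  Item 8: 0.71 * 0.29 = 0.2059
Sum(p_i * q_i) = 0.24 + 0.2356 + 0.2419 + 0.2356 + 0.2139 + 0.1924 + 0.21 + 0.2059 = 1.7753
KR-20 = (k/(k-1)) * (1 - Sum(p_i*q_i) / Var_total)
= (8/7) * (1 - 1.7753/3.38)
= 1.1429 * 0.4748
KR-20 = 0.5426

0.5426


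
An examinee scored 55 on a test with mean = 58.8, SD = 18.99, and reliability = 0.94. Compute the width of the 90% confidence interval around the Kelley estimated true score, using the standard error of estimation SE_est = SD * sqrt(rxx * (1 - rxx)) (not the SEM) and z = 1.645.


True score estimate = 0.94*55 + 0.06*58.8 = 55.228
SE_est = SD * sqrt(rxx * (1 - rxx)) = 18.99 * sqrt(0.94 * 0.06) = 18.99 * sqrt(0.0564) = 4.509875
CI = T_est +/- z * SE_est, so width = 2 * z * SE_est = 2 * 1.645 * 4.509875
Width = 14.8375

14.8375


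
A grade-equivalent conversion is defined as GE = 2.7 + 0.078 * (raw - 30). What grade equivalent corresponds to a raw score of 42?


raw - median = 42 - 30 = 12
slope * diff = 0.078 * 12 = 0.936
GE = 2.7 + 0.936
GE = 3.636

3.636


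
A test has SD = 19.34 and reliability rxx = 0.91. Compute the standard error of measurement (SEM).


SEM = SD * sqrt(1 - rxx)
SEM = 19.34 * sqrt(1 - 0.91)
SEM = 19.34 * sqrt(0.09) = 19.34 * 0.3
SEM = 5.802

5.802


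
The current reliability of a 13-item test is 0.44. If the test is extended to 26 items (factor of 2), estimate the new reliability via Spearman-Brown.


r_new = (n * rxx) / (1 + (n-1) * rxx)
r_new = (2 * 0.44) / (1 + 1 * 0.44)
r_new = 0.88 / 1.44
r_new = 0.6111

0.6111


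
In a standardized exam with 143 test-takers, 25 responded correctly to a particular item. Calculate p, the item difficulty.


Item difficulty p = number correct / total examinees
p = 25 / 143
p = 0.1748

0.1748


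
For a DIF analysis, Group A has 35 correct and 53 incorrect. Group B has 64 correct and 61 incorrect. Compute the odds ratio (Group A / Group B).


Odds_A = 35/53 = 0.6604
Odds_B = 64/61 = 1.0492
OR = Odds_A / Odds_B = 0.6604 / 1.0492
Exactly, OR = (35 * 61) / (53 * 64) = 2135 / 3392
OR = 0.6294

0.6294


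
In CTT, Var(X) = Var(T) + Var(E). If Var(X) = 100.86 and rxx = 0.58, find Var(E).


var_true = rxx * var_obs = 0.58 * 100.86 = 58.4988
var_error = var_obs - var_true
var_error = 100.86 - 58.4988
var_error = 42.3612

42.3612


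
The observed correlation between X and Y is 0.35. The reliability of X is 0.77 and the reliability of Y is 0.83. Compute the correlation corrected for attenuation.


r_corrected = rxy / sqrt(rxx * ryy)
= 0.35 / sqrt(0.77 * 0.83)
= 0.35 / sqrt(0.6391)
= 0.35 / 0.799437
r_corrected = 0.4378

0.4378


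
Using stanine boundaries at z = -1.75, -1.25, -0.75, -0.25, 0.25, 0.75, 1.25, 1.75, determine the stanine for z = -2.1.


Stanine boundaries: [-1.75, -1.25, -0.75, -0.25, 0.25, 0.75, 1.25, 1.75]
z = -2.1
Check each boundary:
  z < -1.75
  z < -1.25
  z < -0.75
  z < -0.25
  z < 0.25
  z < 0.75
  z < 1.25
  z < 1.75
Highest qualifying boundary gives stanine = 1

1


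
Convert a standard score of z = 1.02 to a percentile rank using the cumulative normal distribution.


CDF(z) = 0.5 * (1 + erf(z/sqrt(2)))
erf(0.7212) = 0.6923
CDF = 0.8461
Percentile rank = 0.8461 * 100 = 84.61

84.61


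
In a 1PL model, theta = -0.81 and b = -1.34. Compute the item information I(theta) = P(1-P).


P = 1/(1+exp(-(-0.81--1.34))) = 0.6295
I = P*(1-P) = 0.6295 * 0.3705
I = 0.2332

0.2332


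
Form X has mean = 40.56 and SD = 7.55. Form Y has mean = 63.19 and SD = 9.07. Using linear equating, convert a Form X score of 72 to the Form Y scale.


slope = SD_Y / SD_X = 9.07 / 7.55 ~ 1.2013
intercept = mean_Y - slope * mean_X = 63.19 - (9.07 / 7.55) * 40.56 ~ 14.4643
Y = slope * X + intercept. To avoid rounding drift from the rounded slope/intercept, evaluate the equivalent form Y = mean_Y + SD_Y * (X - mean_X) / SD_X at full precision:
Y = 63.19 + 9.07 * (72 - 40.56) / 7.55
Y = 63.19 + 9.07 * 31.44 / 7.55
Y = 63.19 + 285.1608 / 7.55
Y = 63.19 + 37.7696
Y = 100.9596

100.9596


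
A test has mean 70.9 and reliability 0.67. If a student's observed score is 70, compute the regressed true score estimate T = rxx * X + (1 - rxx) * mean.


T_est = rxx * X + (1 - rxx) * mean
T_est = 0.67 * 70 + 0.33 * 70.9
T_est = 46.9 + 23.397
T_est = 70.297

70.297


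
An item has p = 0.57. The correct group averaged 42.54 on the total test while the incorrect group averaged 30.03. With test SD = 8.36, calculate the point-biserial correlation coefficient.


q = 1 - p = 0.43
rpb = ((M1 - M0) / SD) * sqrt(p * q)
rpb = ((42.54 - 30.03) / 8.36) * sqrt(0.57 * 0.43)
rpb = 0.7408

0.7408


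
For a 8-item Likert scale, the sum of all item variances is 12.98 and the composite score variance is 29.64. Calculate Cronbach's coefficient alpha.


alpha = (k/(k-1)) * (1 - sum(si^2)/s_total^2)
= (8/7) * (1 - 12.98/29.64)
alpha = 0.6424

0.6424


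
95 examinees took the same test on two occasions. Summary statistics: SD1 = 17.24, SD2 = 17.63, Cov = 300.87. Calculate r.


r = cov(X,Y) / (SD_X * SD_Y)
r = 300.87 / (17.24 * 17.63)
r = 300.87 / 303.9412
r = 0.9899

0.9899


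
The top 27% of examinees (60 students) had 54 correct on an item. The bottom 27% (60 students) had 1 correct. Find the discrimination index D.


p_upper = 54/60 = 0.9
p_lower = 1/60 = 0.0167
D = 0.9 - 0.0167 = 0.8833

0.8833


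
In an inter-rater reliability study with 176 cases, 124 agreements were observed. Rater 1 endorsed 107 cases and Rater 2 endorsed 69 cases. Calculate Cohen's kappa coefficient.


P_o = 124/176 = 0.704545
P_e = (107*69 + 69*107) / 30976 = 0.476692
kappa = (P_o - P_e) / (1 - P_e)
kappa = (0.704545 - 0.476692) / (1 - 0.476692)
kappa = 0.4354

0.4354


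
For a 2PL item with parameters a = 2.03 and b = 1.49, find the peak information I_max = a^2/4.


For 2PL, max info at theta = b = 1.49
I_max = a^2 / 4 = 2.03^2 / 4
= 4.1209 / 4
I_max = 1.0302

1.0302


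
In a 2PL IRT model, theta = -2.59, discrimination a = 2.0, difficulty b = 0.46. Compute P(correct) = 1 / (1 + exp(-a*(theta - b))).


a*(theta - b) = 2.0 * (-2.59 - 0.46) = -6.1
exp(--6.1) = 445.8578
P = 1 / (1 + 445.8578)
P = 0.0022

0.0022


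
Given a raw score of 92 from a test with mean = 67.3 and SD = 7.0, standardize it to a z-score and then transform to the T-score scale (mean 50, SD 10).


z = (X - mean) / SD = (92 - 67.3) / 7.0
z = 24.7 / 7.0
z = 3.5286
T-score = T = 50 + 10z
Carry z at full precision (z = 24.7 / 7.0) into the conversion:
T-score = 50 + 10 * (24.7 / 7.0) = 50 + 247 / 7.0
T-score = 50 + 35.2857
T-score = 85.2857

85.2857


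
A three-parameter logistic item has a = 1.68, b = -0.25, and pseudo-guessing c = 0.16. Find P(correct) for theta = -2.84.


logit = 1.68*(-2.84 - -0.25) = -4.3512
P* = 1/(1 + exp(--4.3512)) = 0.0127
P = 0.16 + (1 - 0.16) * 0.0127
P = 0.1707

0.1707


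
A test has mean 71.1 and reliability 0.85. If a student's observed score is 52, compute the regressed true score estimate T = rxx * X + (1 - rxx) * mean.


T_est = rxx * X + (1 - rxx) * mean
T_est = 0.85 * 52 + 0.15 * 71.1
T_est = 44.2 + 10.665
T_est = 54.865

54.865


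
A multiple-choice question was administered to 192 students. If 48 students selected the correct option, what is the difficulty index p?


Item difficulty p = number correct / total examinees
p = 48 / 192
p = 0.25

0.25


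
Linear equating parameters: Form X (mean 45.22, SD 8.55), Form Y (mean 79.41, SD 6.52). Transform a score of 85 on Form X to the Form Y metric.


slope = SD_Y / SD_X = 6.52 / 8.55 ~ 0.7626
intercept = mean_Y - slope * mean_X = 79.41 - (6.52 / 8.55) * 45.22 ~ 44.9264
Y = slope * X + intercept. To avoid rounding drift from the rounded slope/intercept, evaluate the equivalent form Y = mean_Y + SD_Y * (X - mean_X) / SD_X at full precision:
Y = 79.41 + 6.52 * (85 - 45.22) / 8.55
Y = 79.41 + 6.52 * 39.78 / 8.55
Y = 79.41 + 259.3656 / 8.55
Y = 79.41 + 30.3352
Y = 109.7452

109.7452


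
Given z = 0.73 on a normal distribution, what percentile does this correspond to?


CDF(z) = 0.5 * (1 + erf(z/sqrt(2)))
erf(0.5162) = 0.5346
CDF = 0.7673
Percentile rank = 0.7673 * 100 = 76.73

76.73


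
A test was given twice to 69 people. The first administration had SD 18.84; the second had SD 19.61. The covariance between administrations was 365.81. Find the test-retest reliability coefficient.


r = cov(X,Y) / (SD_X * SD_Y)
r = 365.81 / (18.84 * 19.61)
r = 365.81 / 369.4524
r = 0.9901

0.9901


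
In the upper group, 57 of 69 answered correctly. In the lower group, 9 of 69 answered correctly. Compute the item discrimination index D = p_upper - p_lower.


p_upper = 57/69 = 0.8261
p_lower = 9/69 = 0.1304
D = 0.8261 - 0.1304 = 0.6957

0.6957


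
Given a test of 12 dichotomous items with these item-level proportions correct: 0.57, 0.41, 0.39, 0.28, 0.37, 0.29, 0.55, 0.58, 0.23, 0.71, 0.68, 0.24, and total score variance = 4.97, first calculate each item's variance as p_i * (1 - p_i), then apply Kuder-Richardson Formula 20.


For each item, compute p_i * q_i:
  Item 1: 0.57 * 0.43 = 0.2451
  Item 2: 0.41 * 0.59 = 0.2419
  Item 3: 0.39 * 0.61 = 0.2379
  Item 4: 0.28 * 0.72 = 0.2016
  Item 5: 0.37 * 0.63 = 0.2331
  Item 6: 0.29 * 0.71 = 0.2059
  Item 7: 0.55 * 0.45 = 0.2475
  Item 8: 0.58 * 0.42 = 0.2436
  Item 9: 0.23 * 0.77 = 0.1771
  Item 10: 0.71 * 0.29 = 0.2059
  Item 11: 0.68 * 0.32 = 0.2176
  Item 12: 0.24 * 0.76 = 0.1824
Sum(p_i * q_i) = 0.2451 + 0.2419 + 0.2379 + 0.2016 + 0.2331 + 0.2059 + 0.2475 + 0.2436 + 0.1771 + 0.2059 + 0.2176 + 0.1824 = 2.6396
KR-20 = (k/(k-1)) * (1 - Sum(p_i*q_i) / Var_total)
= (12/11) * (1 - 2.6396/4.97)
= 1.0909 * 0.4689
KR-20 = 0.5115

0.5115


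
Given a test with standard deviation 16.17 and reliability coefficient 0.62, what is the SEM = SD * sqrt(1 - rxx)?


SEM = SD * sqrt(1 - rxx)
SEM = 16.17 * sqrt(1 - 0.62)
SEM = 16.17 * sqrt(0.38) = 16.17 * 0.616441
SEM = 9.9679

9.9679


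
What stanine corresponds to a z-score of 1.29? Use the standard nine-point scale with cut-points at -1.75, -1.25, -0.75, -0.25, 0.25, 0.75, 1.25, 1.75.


Stanine boundaries: [-1.75, -1.25, -0.75, -0.25, 0.25, 0.75, 1.25, 1.75]
z = 1.29
Check each boundary:
  z >= -1.75 -> could be stanine 2
  z >= -1.25 -> could be stanine 3
  z >= -0.75 -> could be stanine 4
  z >= -0.25 -> could be stanine 5
  z >= 0.25 -> could be stanine 6
  z >= 0.75 -> could be stanine 7
  z >= 1.25 -> could be stanine 8
  z < 1.75
Highest qualifying boundary gives stanine = 8

8


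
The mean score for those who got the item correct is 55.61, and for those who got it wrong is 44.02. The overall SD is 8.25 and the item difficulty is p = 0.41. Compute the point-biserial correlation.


q = 1 - p = 0.59
rpb = ((M1 - M0) / SD) * sqrt(p * q)
rpb = ((55.61 - 44.02) / 8.25) * sqrt(0.41 * 0.59)
rpb = 0.691

0.691


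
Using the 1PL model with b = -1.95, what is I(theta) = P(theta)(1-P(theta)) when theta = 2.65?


P = 1/(1+exp(-(2.65--1.95))) = 0.99
I = P*(1-P) = 0.99 * 0.01
I = 0.0099

0.0099


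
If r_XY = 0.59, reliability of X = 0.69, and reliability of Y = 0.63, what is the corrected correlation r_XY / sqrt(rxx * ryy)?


r_corrected = rxy / sqrt(rxx * ryy)
= 0.59 / sqrt(0.69 * 0.63)
= 0.59 / sqrt(0.4347)
= 0.59 / 0.659318
r_corrected = 0.8949

0.8949


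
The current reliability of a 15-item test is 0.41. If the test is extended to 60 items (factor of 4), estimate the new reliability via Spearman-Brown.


r_new = (n * rxx) / (1 + (n-1) * rxx)
r_new = (4 * 0.41) / (1 + 3 * 0.41)
r_new = 1.64 / 2.23
r_new = 0.7354

0.7354


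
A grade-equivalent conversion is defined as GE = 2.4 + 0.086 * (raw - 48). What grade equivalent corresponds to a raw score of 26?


raw - median = 26 - 48 = -22
slope * diff = 0.086 * -22 = -1.892
GE = 2.4 + -1.892
GE = 0.508

0.508


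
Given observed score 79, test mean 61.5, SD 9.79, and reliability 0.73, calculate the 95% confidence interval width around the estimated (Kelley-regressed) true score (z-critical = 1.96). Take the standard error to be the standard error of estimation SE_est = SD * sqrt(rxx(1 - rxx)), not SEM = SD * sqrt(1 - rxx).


True score estimate = 0.73*79 + 0.27*61.5 = 74.275
SE_est = SD * sqrt(rxx * (1 - rxx)) = 9.79 * sqrt(0.73 * 0.27) = 9.79 * sqrt(0.1971) = 4.346363
CI = T_est +/- z * SE_est, so width = 2 * z * SE_est = 2 * 1.96 * 4.346363
Width = 17.0377

17.0377


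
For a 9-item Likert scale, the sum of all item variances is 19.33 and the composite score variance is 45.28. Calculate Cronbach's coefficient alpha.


alpha = (k/(k-1)) * (1 - sum(si^2)/s_total^2)
= (9/8) * (1 - 19.33/45.28)
alpha = 0.6447

0.6447


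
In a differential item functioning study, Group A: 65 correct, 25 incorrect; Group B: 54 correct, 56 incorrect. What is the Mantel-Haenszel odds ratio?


Odds_A = 65/25 = 2.6
Odds_B = 54/56 = 0.9643
OR = Odds_A / Odds_B = 2.6 / 0.9643
Exactly, OR = (65 * 56) / (25 * 54) = 3640 / 1350
OR = 2.6963

2.6963


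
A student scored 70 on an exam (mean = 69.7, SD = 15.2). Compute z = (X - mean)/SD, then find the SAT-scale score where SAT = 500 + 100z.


z = (X - mean) / SD = (70 - 69.7) / 15.2
z = 0.3 / 15.2
z = 0.0197
SAT-scale = SAT = 500 + 100z
Carry z at full precision (z = 0.3 / 15.2) into the conversion:
SAT-scale = 500 + 100 * (0.3 / 15.2) = 500 + 30 / 15.2
SAT-scale = 500 + 1.9737
SAT-scale = 501.9737

501.9737


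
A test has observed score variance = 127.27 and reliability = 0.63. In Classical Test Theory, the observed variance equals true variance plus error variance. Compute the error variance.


var_true = rxx * var_obs = 0.63 * 127.27 = 80.1801
var_error = var_obs - var_true
var_error = 127.27 - 80.1801
var_error = 47.0899

47.0899


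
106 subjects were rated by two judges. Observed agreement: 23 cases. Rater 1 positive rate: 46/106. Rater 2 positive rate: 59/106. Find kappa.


P_o = 23/106 = 0.216981
P_e = (46*59 + 60*47) / 11236 = 0.492524
kappa = (P_o - P_e) / (1 - P_e)
kappa = (0.216981 - 0.492524) / (1 - 0.492524)
kappa = -0.543

-0.543


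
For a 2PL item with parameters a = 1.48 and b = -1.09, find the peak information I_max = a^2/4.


For 2PL, max info at theta = b = -1.09
I_max = a^2 / 4 = 1.48^2 / 4
= 2.1904 / 4
I_max = 0.5476

0.5476


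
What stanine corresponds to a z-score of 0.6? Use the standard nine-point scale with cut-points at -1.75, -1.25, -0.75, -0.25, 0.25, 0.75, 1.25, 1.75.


Stanine boundaries: [-1.75, -1.25, -0.75, -0.25, 0.25, 0.75, 1.25, 1.75]
z = 0.6
Check each boundary:
  z >= -1.75 -> could be stanine 2
  z >= -1.25 -> could be stanine 3
  z >= -0.75 -> could be stanine 4
  z >= -0.25 -> could be stanine 5
  z >= 0.25 -> could be stanine 6
  z < 0.75
  z < 1.25
  z < 1.75
Highest qualifying boundary gives stanine = 6

6


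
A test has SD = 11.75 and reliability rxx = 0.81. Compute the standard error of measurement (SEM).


SEM = SD * sqrt(1 - rxx)
SEM = 11.75 * sqrt(1 - 0.81)
SEM = 11.75 * sqrt(0.19) = 11.75 * 0.43589
SEM = 5.1217

5.1217


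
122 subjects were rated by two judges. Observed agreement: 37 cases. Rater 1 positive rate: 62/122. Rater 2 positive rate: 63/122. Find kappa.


P_o = 37/122 = 0.303279
P_e = (62*63 + 60*59) / 14884 = 0.500269
kappa = (P_o - P_e) / (1 - P_e)
kappa = (0.303279 - 0.500269) / (1 - 0.500269)
kappa = -0.3942

-0.3942


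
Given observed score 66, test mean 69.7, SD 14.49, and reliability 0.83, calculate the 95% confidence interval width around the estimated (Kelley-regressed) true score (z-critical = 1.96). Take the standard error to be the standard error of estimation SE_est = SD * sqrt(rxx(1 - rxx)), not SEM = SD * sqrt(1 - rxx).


True score estimate = 0.83*66 + 0.17*69.7 = 66.629
SE_est = SD * sqrt(rxx * (1 - rxx)) = 14.49 * sqrt(0.83 * 0.17) = 14.49 * sqrt(0.1411) = 5.442919
CI = T_est +/- z * SE_est, so width = 2 * z * SE_est = 2 * 1.96 * 5.442919
Width = 21.3362

21.3362


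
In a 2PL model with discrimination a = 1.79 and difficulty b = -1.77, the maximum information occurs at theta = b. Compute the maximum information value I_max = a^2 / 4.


For 2PL, max info at theta = b = -1.77
I_max = a^2 / 4 = 1.79^2 / 4
= 3.2041 / 4
I_max = 0.801

0.801


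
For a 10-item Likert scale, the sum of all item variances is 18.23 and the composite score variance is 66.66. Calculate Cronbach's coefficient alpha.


alpha = (k/(k-1)) * (1 - sum(si^2)/s_total^2)
= (10/9) * (1 - 18.23/66.66)
alpha = 0.8072

0.8072


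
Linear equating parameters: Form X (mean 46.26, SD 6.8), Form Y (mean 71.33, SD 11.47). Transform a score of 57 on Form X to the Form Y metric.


slope = SD_Y / SD_X = 11.47 / 6.8 ~ 1.6868
intercept = mean_Y - slope * mean_X = 71.33 - (11.47 / 6.8) * 46.26 ~ -6.6997
Y = slope * X + intercept. To avoid rounding drift from the rounded slope/intercept, evaluate the equivalent form Y = mean_Y + SD_Y * (X - mean_X) / SD_X at full precision:
Y = 71.33 + 11.47 * (57 - 46.26) / 6.8
Y = 71.33 + 11.47 * 10.74 / 6.8
Y = 71.33 + 123.1878 / 6.8
Y = 71.33 + 18.1159
Y = 89.4459

89.4459


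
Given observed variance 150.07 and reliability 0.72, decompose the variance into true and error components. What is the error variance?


var_true = rxx * var_obs = 0.72 * 150.07 = 108.0504
var_error = var_obs - var_true
var_error = 150.07 - 108.0504
var_error = 42.0196

42.0196


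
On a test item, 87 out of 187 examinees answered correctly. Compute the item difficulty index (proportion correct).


Item difficulty p = number correct / total examinees
p = 87 / 187
p = 0.4652

0.4652


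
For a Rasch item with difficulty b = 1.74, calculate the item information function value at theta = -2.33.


P = 1/(1+exp(-(-2.33-1.74))) = 0.0168
I = P*(1-P) = 0.0168 * 0.9832
I = 0.0165

0.0165


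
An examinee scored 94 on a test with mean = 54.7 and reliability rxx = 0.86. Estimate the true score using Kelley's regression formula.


T_est = rxx * X + (1 - rxx) * mean
T_est = 0.86 * 94 + 0.14 * 54.7
T_est = 80.84 + 7.658
T_est = 88.498

88.498


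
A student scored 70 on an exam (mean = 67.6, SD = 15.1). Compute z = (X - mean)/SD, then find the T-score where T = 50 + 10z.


z = (X - mean) / SD = (70 - 67.6) / 15.1
z = 2.4 / 15.1
z = 0.1589
T-score = T = 50 + 10z
Carry z at full precision (z = 2.4 / 15.1) into the conversion:
T-score = 50 + 10 * (2.4 / 15.1) = 50 + 24 / 15.1
T-score = 50 + 1.5894
T-score = 51.5894

51.5894


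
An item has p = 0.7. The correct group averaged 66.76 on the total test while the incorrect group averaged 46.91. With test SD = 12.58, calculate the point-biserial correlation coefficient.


q = 1 - p = 0.3
rpb = ((M1 - M0) / SD) * sqrt(p * q)
rpb = ((66.76 - 46.91) / 12.58) * sqrt(0.7 * 0.3)
rpb = 0.7231

0.7231


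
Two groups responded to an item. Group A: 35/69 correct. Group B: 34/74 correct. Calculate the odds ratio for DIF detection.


Odds_A = 35/34 = 1.0294
Odds_B = 34/40 = 0.85
OR = Odds_A / Odds_B = 1.0294 / 0.85
Exactly, OR = (35 * 40) / (34 * 34) = 1400 / 1156
OR = 1.2111

1.2111


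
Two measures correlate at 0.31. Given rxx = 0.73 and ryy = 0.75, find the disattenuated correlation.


r_corrected = rxy / sqrt(rxx * ryy)
= 0.31 / sqrt(0.73 * 0.75)
= 0.31 / sqrt(0.5475)
= 0.31 / 0.739932
r_corrected = 0.419

0.419


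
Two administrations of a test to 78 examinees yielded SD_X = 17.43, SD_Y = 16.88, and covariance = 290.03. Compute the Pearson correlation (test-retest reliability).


r = cov(X,Y) / (SD_X * SD_Y)
r = 290.03 / (17.43 * 16.88)
r = 290.03 / 294.2184
r = 0.9858

0.9858


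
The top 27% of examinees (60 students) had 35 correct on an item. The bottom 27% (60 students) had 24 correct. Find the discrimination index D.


p_upper = 35/60 = 0.5833
p_lower = 24/60 = 0.4
D = 0.5833 - 0.4 = 0.1833

0.1833


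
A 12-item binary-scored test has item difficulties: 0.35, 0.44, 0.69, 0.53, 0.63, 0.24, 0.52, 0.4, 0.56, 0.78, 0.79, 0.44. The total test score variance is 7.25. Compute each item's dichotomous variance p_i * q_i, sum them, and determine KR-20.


For each item, compute p_i * q_i:
  Item 1: 0.35 * 0.65 = 0.2275
  Item 2: 0.44 * 0.56 = 0.2464
  Item 3: 0.69 * 0.31 = 0.2139
  Item 4: 0.53 * 0.47 = 0.2491
  Item 5: 0.63 * 0.37 = 0.2331
  Item 6: 0.24 * 0.76 = 0.1824
  Item 7: 0.52 * 0.48 = 0.2496
  Item 8: 0.4 * 0.6 = 0.24
  Item 9: 0.56 * 0.44 = 0.2464
  Item 10: 0.78 * 0.22 = 0.1716
  Item 11: 0.79 * 0.21 = 0.1659
  Item 12: 0.44 * 0.56 = 0.2464
Sum(p_i * q_i) = 0.2275 + 0.2464 + 0.2139 + 0.2491 + 0.2331 + 0.1824 + 0.2496 + 0.24 + 0.2464 + 0.1716 + 0.1659 + 0.2464 = 2.6723
KR-20 = (k/(k-1)) * (1 - Sum(p_i*q_i) / Var_total)
= (12/11) * (1 - 2.6723/7.25)
= 1.0909 * 0.6314
KR-20 = 0.6888

0.6888


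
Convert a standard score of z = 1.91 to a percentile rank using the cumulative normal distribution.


CDF(z) = 0.5 * (1 + erf(z/sqrt(2)))
erf(1.3506) = 0.9439
CDF = 0.9719
Percentile rank = 0.9719 * 100 = 97.19

97.19


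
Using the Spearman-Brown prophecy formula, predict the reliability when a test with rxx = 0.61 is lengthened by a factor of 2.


r_new = (n * rxx) / (1 + (n-1) * rxx)
r_new = (2 * 0.61) / (1 + 1 * 0.61)
r_new = 1.22 / 1.61
r_new = 0.7578

0.7578


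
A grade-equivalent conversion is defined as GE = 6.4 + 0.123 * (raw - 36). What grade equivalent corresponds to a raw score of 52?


raw - median = 52 - 36 = 16
slope * diff = 0.123 * 16 = 1.968
GE = 6.4 + 1.968
GE = 8.368

8.368


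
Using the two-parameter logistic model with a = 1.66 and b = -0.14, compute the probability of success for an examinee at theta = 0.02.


a*(theta - b) = 1.66 * (0.02 - -0.14) = 0.2656
exp(-0.2656) = 0.7667
P = 1 / (1 + 0.7667)
P = 0.566

0.566


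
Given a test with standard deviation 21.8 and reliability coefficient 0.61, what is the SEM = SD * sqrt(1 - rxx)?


SEM = SD * sqrt(1 - rxx)
SEM = 21.8 * sqrt(1 - 0.61)
SEM = 21.8 * sqrt(0.39) = 21.8 * 0.6245
SEM = 13.6141

13.6141


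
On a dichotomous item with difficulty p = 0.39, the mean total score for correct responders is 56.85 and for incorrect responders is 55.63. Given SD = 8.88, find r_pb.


q = 1 - p = 0.61
rpb = ((M1 - M0) / SD) * sqrt(p * q)
rpb = ((56.85 - 55.63) / 8.88) * sqrt(0.39 * 0.61)
rpb = 0.067

0.067


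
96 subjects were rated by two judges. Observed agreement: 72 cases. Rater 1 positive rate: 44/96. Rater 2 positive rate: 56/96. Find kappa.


P_o = 72/96 = 0.75
P_e = (44*56 + 52*40) / 9216 = 0.493056
kappa = (P_o - P_e) / (1 - P_e)
kappa = (0.75 - 0.493056) / (1 - 0.493056)
kappa = 0.5068

0.5068


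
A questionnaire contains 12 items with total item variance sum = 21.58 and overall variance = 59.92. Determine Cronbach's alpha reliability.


alpha = (k/(k-1)) * (1 - sum(si^2)/s_total^2)
= (12/11) * (1 - 21.58/59.92)
alpha = 0.698

0.698


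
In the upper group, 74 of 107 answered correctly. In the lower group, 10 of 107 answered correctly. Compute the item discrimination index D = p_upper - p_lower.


p_upper = 74/107 = 0.6916
p_lower = 10/107 = 0.0935
D = 0.6916 - 0.0935 = 0.5981

0.5981


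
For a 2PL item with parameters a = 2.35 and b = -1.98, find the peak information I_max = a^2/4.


For 2PL, max info at theta = b = -1.98
I_max = a^2 / 4 = 2.35^2 / 4
= 5.5225 / 4
I_max = 1.3806

1.3806


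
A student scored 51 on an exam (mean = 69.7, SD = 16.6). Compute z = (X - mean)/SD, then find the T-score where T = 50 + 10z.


z = (X - mean) / SD = (51 - 69.7) / 16.6
z = -18.7 / 16.6
z = -1.1265
T-score = T = 50 + 10z
Carry z at full precision (z = -18.7 / 16.6) into the conversion:
T-score = 50 + 10 * (-18.7 / 16.6) = 50 + -187 / 16.6
T-score = 50 + -11.2651
T-score = 38.7349

38.7349


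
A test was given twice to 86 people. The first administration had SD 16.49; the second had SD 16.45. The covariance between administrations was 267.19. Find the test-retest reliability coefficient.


r = cov(X,Y) / (SD_X * SD_Y)
r = 267.19 / (16.49 * 16.45)
r = 267.19 / 271.2605
r = 0.985

0.985


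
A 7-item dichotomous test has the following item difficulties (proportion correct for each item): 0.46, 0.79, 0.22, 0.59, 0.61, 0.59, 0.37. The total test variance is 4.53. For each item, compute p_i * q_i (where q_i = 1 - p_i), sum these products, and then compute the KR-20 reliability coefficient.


For each item, compute p_i * q_i:
  Item 1: 0.46 * 0.54 = 0.2484
  Item 2: 0.79 * 0.21 = 0.1659
  Item 3: 0.22 * 0.78 = 0.1716
  Item 4: 0.59 * 0.41 = 0.2419
  Item 5: 0.61 * 0.39 = 0.2379
  Item 6: 0.59 * 0.41 = 0.2419
  Item 7: 0.37 * 0.63 = 0.2331
Sum(p_i * q_i) = 0.2484 + 0.1659 + 0.1716 + 0.2419 + 0.2379 + 0.2419 + 0.2331 = 1.5407
KR-20 = (k/(k-1)) * (1 - Sum(p_i*q_i) / Var_total)
= (7/6) * (1 - 1.5407/4.53)
= 1.1667 * 0.6599
KR-20 = 0.7699

0.7699


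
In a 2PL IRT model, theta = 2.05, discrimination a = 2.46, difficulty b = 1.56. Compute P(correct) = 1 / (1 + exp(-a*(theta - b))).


a*(theta - b) = 2.46 * (2.05 - 1.56) = 1.2054
exp(-1.2054) = 0.2996
P = 1 / (1 + 0.2996)
P = 0.7695

0.7695


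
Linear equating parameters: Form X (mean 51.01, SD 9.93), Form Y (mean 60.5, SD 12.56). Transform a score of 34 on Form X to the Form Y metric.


slope = SD_Y / SD_X = 12.56 / 9.93 ~ 1.2649
intercept = mean_Y - slope * mean_X = 60.5 - (12.56 / 9.93) * 51.01 ~ -4.0202
Y = slope * X + intercept. To avoid rounding drift from the rounded slope/intercept, evaluate the equivalent form Y = mean_Y + SD_Y * (X - mean_X) / SD_X at full precision:
Y = 60.5 + 12.56 * (34 - 51.01) / 9.93
Y = 60.5 - 12.56 * 17.01 / 9.93
Y = 60.5 - 213.6456 / 9.93
Y = 60.5 - 21.5152
Y = 38.9848

38.9848


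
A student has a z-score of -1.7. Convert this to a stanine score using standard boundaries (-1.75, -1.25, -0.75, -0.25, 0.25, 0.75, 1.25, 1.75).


Stanine boundaries: [-1.75, -1.25, -0.75, -0.25, 0.25, 0.75, 1.25, 1.75]
z = -1.7
Check each boundary:
  z >= -1.75 -> could be stanine 2
  z < -1.25
  z < -0.75
  z < -0.25
  z < 0.25
  z < 0.75
  z < 1.25
  z < 1.75
Highest qualifying boundary gives stanine = 2

2


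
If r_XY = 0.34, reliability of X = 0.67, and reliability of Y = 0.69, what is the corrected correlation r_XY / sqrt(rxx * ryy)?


r_corrected = rxy / sqrt(rxx * ryy)
= 0.34 / sqrt(0.67 * 0.69)
= 0.34 / sqrt(0.4623)
= 0.34 / 0.679926
r_corrected = 0.5001

0.5001


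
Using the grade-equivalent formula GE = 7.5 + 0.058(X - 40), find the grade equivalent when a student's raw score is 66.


raw - median = 66 - 40 = 26
slope * diff = 0.058 * 26 = 1.508
GE = 7.5 + 1.508
GE = 9.008

9.008


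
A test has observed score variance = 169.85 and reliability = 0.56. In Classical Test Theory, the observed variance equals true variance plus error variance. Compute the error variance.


var_true = rxx * var_obs = 0.56 * 169.85 = 95.116
var_error = var_obs - var_true
var_error = 169.85 - 95.116
var_error = 74.734

74.734


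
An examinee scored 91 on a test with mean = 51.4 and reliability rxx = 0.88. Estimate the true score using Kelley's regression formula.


T_est = rxx * X + (1 - rxx) * mean
T_est = 0.88 * 91 + 0.12 * 51.4
T_est = 80.08 + 6.168
T_est = 86.248

86.248


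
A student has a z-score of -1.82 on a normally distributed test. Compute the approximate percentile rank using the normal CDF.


CDF(z) = 0.5 * (1 + erf(z/sqrt(2)))
erf(-1.2869) = -0.9312
CDF = 0.0344
Percentile rank = 0.0344 * 100 = 3.44

3.44


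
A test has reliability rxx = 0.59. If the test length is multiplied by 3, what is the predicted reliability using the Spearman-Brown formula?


r_new = (n * rxx) / (1 + (n-1) * rxx)
r_new = (3 * 0.59) / (1 + 2 * 0.59)
r_new = 1.77 / 2.18
r_new = 0.8119

0.8119


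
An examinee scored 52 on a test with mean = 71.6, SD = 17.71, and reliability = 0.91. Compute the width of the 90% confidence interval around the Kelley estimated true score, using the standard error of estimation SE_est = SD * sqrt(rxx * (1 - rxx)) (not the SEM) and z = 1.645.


True score estimate = 0.91*52 + 0.09*71.6 = 53.764
SE_est = SD * sqrt(rxx * (1 - rxx)) = 17.71 * sqrt(0.91 * 0.09) = 17.71 * sqrt(0.0819) = 5.068279
CI = T_est +/- z * SE_est, so width = 2 * z * SE_est = 2 * 1.645 * 5.068279
Width = 16.6746

16.6746


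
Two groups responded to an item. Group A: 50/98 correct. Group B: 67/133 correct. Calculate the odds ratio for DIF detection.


Odds_A = 50/48 = 1.0417
Odds_B = 67/66 = 1.0152
OR = Odds_A / Odds_B = 1.0417 / 1.0152
Exactly, OR = (50 * 66) / (48 * 67) = 3300 / 3216
OR = 1.0261

1.0261


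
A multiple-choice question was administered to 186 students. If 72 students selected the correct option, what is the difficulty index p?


Item difficulty p = number correct / total examinees
p = 72 / 186
p = 0.3871

0.3871


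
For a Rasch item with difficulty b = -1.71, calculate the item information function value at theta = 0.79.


P = 1/(1+exp(-(0.79--1.71))) = 0.9241
I = P*(1-P) = 0.9241 * 0.0759
I = 0.0701

0.0701


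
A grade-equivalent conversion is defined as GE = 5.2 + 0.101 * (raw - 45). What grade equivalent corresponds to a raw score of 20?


raw - median = 20 - 45 = -25
slope * diff = 0.101 * -25 = -2.525
GE = 5.2 + -2.525
GE = 2.675

2.675


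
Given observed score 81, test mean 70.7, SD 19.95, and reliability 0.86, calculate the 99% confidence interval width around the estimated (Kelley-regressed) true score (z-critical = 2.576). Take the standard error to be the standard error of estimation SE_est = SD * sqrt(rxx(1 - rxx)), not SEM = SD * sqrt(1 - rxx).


True score estimate = 0.86*81 + 0.14*70.7 = 79.558
SE_est = SD * sqrt(rxx * (1 - rxx)) = 19.95 * sqrt(0.86 * 0.14) = 19.95 * sqrt(0.1204) = 6.922391
CI = T_est +/- z * SE_est, so width = 2 * z * SE_est = 2 * 2.576 * 6.922391
Width = 35.6642

35.6642


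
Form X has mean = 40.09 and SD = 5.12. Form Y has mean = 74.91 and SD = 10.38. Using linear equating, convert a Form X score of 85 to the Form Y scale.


slope = SD_Y / SD_X = 10.38 / 5.12 ~ 2.0273
intercept = mean_Y - slope * mean_X = 74.91 - (10.38 / 5.12) * 40.09 ~ -6.3662
Y = slope * X + intercept. To avoid rounding drift from the rounded slope/intercept, evaluate the equivalent form Y = mean_Y + SD_Y * (X - mean_X) / SD_X at full precision:
Y = 74.91 + 10.38 * (85 - 40.09) / 5.12
Y = 74.91 + 10.38 * 44.91 / 5.12
Y = 74.91 + 466.1658 / 5.12
Y = 74.91 + 91.048
Y = 165.958

165.958


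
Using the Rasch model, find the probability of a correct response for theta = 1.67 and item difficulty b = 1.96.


theta - b = 1.67 - 1.96 = -0.29
exp(-(theta - b)) = exp(0.29) = 1.3364
P = 1 / (1 + 1.3364)
P = 0.428

0.428


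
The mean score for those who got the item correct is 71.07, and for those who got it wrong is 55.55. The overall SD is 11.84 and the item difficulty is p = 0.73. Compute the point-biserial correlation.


q = 1 - p = 0.27
rpb = ((M1 - M0) / SD) * sqrt(p * q)
rpb = ((71.07 - 55.55) / 11.84) * sqrt(0.73 * 0.27)
rpb = 0.5819

0.5819


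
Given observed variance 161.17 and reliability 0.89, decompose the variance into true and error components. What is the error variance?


var_true = rxx * var_obs = 0.89 * 161.17 = 143.4413
var_error = var_obs - var_true
var_error = 161.17 - 143.4413
var_error = 17.7287

17.7287


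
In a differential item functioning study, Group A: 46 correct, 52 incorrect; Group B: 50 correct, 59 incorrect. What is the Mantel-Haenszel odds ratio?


Odds_A = 46/52 = 0.8846
Odds_B = 50/59 = 0.8475
OR = Odds_A / Odds_B = 0.8846 / 0.8475
Exactly, OR = (46 * 59) / (52 * 50) = 2714 / 2600
OR = 1.0438

1.0438


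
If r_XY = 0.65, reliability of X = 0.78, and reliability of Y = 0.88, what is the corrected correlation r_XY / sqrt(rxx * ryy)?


r_corrected = rxy / sqrt(rxx * ryy)
= 0.65 / sqrt(0.78 * 0.88)
= 0.65 / sqrt(0.6864)
= 0.65 / 0.828493
r_corrected = 0.7846

0.7846


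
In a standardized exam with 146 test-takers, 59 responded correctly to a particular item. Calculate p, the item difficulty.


Item difficulty p = number correct / total examinees
p = 59 / 146
p = 0.4041

0.4041


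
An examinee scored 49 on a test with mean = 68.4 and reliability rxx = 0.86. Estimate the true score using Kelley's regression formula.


T_est = rxx * X + (1 - rxx) * mean
T_est = 0.86 * 49 + 0.14 * 68.4
T_est = 42.14 + 9.576
T_est = 51.716

51.716


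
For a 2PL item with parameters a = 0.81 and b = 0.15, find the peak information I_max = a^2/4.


For 2PL, max info at theta = b = 0.15
I_max = a^2 / 4 = 0.81^2 / 4
= 0.6561 / 4
I_max = 0.164

0.164


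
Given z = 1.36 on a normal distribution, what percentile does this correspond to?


CDF(z) = 0.5 * (1 + erf(z/sqrt(2)))
erf(0.9617) = 0.8262
CDF = 0.9131
Percentile rank = 0.9131 * 100 = 91.31

91.31


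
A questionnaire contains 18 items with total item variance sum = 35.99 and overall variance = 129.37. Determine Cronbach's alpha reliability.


alpha = (k/(k-1)) * (1 - sum(si^2)/s_total^2)
= (18/17) * (1 - 35.99/129.37)
alpha = 0.7643

0.7643


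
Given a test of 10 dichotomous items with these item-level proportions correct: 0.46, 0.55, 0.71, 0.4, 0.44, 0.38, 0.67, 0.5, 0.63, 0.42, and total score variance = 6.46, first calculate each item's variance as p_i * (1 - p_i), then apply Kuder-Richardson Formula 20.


For each item, compute p_i * q_i:
  Item 1: 0.46 * 0.54 = 0.2484
  Item 2: 0.55 * 0.45 = 0.2475
  Item 3: 0.71 * 0.29 = 0.2059
  Item 4: 0.4 * 0.6 = 0.24
  Item 5: 0.44 * 0.56 = 0.2464
  Item 6: 0.38 * 0.62 = 0.2356
  Item 7: 0.67 * 0.33 = 0.2211
  Item 8: 0.5 * 0.5 = 0.25
  Item 9: 0.63 * 0.37 = 0.2331
  Item 10: 0.42 * 0.58 = 0.2436
Sum(p_i * q_i) = 0.2484 + 0.2475 + 0.2059 + 0.24 + 0.2464 + 0.2356 + 0.2211 + 0.25 + 0.2331 + 0.2436 = 2.3716
KR-20 = (k/(k-1)) * (1 - Sum(p_i*q_i) / Var_total)
= (10/9) * (1 - 2.3716/6.46)
= 1.1111 * 0.6329
KR-20 = 0.7032

0.7032


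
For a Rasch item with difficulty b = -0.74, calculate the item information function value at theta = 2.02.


P = 1/(1+exp(-(2.02--0.74))) = 0.9405
I = P*(1-P) = 0.9405 * 0.0595
I = 0.056

0.056


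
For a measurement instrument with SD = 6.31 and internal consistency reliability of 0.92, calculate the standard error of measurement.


SEM = SD * sqrt(1 - rxx)
SEM = 6.31 * sqrt(1 - 0.92)
SEM = 6.31 * sqrt(0.08) = 6.31 * 0.282843
SEM = 1.7847

1.7847
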